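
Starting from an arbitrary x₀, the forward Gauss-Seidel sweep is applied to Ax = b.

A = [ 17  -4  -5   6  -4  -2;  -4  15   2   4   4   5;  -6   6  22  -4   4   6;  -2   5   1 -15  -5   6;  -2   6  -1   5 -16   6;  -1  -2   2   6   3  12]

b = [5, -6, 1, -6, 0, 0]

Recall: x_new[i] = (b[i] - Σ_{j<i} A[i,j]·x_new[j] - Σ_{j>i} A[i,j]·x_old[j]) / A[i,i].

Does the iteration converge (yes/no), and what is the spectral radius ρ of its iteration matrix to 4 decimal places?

Let D = diag(17, 15, 22, -15, -16, 12); L, U the strict triangles.
Gauss-Seidel: T = -(D+L)⁻¹U, row 0 first, T[0,3] = -(6)/(17) = -0.3529; later rows by forward substitution.
  T[0,:] = [+0.0000, +0.2353, +0.2941, -0.3529, +0.2353, +0.1176]
  T[1,:] = [+0.0000, +0.0627, -0.0549, -0.3608, -0.2039, -0.3020]
  T[2,:] = [+0.0000, +0.0471, +0.0952, +0.1840, -0.0620, -0.1583]
  T[3,:] = [+0.0000, -0.0073, -0.0512, -0.0609, -0.4368, +0.2731]
  T[4,:] = [+0.0000, -0.0111, -0.0793, -0.1217, -0.2385, +0.3423]
  T[5,:] = [+0.0000, +0.0287, +0.0449, -0.0593, +0.2740, -0.2363]
moduli |λ_i(T)| = 0.5662, 0.2014, 0.0855, 0.0855, 0.0713, 0.0000.
ρ(T) = max|λ| = 0.5662; 0.5662 < 1: convergent.

yes, ρ = 0.5662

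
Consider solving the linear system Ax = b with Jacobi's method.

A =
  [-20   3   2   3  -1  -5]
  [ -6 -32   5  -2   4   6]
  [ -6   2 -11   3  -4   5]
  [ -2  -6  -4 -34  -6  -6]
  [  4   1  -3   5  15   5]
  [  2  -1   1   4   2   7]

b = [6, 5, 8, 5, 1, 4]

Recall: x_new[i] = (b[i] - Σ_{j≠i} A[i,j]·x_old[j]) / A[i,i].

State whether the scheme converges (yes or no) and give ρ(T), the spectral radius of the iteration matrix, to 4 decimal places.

Split A = D + L + U, D = diag(-20, -32, -11, -34, 15, 7).
Jacobi T = -D⁻¹(L+U): T[3,1] = -(-6)/(-34) = -0.1765; T[3,3] = 0.
  T[0,:] = [+0.0000 +0.1500 +0.1000 +0.1500 -0.0500 -0.2500]
  T[1,:] = [-0.1875 +0.0000 +0.1562 -0.0625 +0.1250 +0.1875]
  T[2,:] = [-0.5455 +0.1818 +0.0000 +0.2727 -0.3636 +0.4545]
  T[3,:] = [-0.0588 -0.1765 -0.1176 +0.0000 -0.1765 -0.1765]
  T[4,:] = [-0.2667 -0.0667 +0.2000 -0.3333 +0.0000 -0.3333]
  T[5,:] = [-0.2857 +0.1429 -0.1429 -0.5714 -0.2857 +0.0000]
eigenvalue magnitudes: 0.6637, 0.5272, 0.4908, 0.4908, 0.0590, 0.0590.
ρ = 0.6637; 0.6637 < 1, so it converges for any x₀.

yes, ρ = 0.6637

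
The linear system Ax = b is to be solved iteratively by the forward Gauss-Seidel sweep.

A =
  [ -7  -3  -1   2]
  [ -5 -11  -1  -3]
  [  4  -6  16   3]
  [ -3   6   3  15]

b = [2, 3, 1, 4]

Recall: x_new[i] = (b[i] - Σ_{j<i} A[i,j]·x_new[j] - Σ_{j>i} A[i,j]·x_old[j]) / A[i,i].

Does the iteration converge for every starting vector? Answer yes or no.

yes

Diagonal D = diag(-7, -11, 16, 15); L, U strict lower/upper.
T_GS = -(D+L)⁻¹U: row 0 first, T[0,2] = -(-1)/(-7) = -0.1429; later rows by forward substitution.
  T[0,:] = [+0.0000 -0.4286 -0.1429 +0.2857]
  T[1,:] = [+0.0000 +0.1948 -0.0260 -0.4026]
  T[2,:] = [+0.0000 +0.1802 +0.0260 -0.4099]
  T[3,:] = [+0.0000 -0.1997 -0.0234 +0.3002]
|roots of det(T-λI)|: 0.5417, 0.0634, 0.0426, 0.0000.
ρ = 0.5417; 0.5417 < 1 ⇒ converges.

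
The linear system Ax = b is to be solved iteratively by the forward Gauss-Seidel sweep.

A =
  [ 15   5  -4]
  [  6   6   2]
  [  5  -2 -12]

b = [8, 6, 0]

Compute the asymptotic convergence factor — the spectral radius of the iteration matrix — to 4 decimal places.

Let D = diag(15, 6, -12); L, U the strict triangles.
T_GS = -(D+L)⁻¹U: row 0 first, T[0,1] = -(5)/(15) = -0.3333; later rows by forward substitution.
  T[0,:] = [+0.0000  -0.3333  +0.2667]
  T[1,:] = [+0.0000  +0.3333  -0.6000]
  T[2,:] = [+0.0000  -0.1944  +0.2111]
|eigenvalues of T|: 0.6192, 0.0748, 0.0000.
ρ = 0.6192; 0.6192 < 1: convergent.

0.6192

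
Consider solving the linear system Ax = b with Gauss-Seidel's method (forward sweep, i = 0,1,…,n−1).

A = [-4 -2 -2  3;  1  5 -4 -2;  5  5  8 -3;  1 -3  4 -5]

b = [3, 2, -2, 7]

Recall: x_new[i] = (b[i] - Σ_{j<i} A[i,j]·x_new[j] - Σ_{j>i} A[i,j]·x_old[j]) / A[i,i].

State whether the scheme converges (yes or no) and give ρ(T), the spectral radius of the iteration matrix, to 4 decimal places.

Let D = diag(-4, 5, 8, -5); L, U the strict triangles.
Gauss-Seidel: T = -(D+L)⁻¹U, row 0 first, T[0,3] = -(3)/(-4) = +0.7500; later rows by forward substitution.
  T[0,:] = [+0.0000, -0.5000, -0.5000, +0.7500]
  T[1,:] = [+0.0000, +0.1000, +0.9000, +0.2500]
  T[2,:] = [+0.0000, +0.2500, -0.2500, -0.2500]
  T[3,:] = [+0.0000, +0.0400, -0.8400, -0.2000]
moduli |λ_i(T)| = 0.8853, 0.4619, 0.0734, 0.0000.
ρ = 0.8853; 0.8853 < 1, so it converges for any x₀.

yes, ρ = 0.8853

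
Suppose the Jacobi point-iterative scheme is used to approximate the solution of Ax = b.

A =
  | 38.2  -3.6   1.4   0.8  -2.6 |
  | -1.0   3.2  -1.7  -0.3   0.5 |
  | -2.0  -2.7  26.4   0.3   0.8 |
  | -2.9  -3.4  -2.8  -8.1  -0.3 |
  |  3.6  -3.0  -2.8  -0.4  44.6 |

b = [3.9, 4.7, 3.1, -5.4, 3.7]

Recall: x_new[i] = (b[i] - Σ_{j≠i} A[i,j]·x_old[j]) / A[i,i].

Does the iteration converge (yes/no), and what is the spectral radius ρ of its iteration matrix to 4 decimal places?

Let D = diag(38.2, 3.2, 26.4, -8.1, 44.6); L, U the strict triangles.
T_J = -D⁻¹(L+U): T[4,3] = -(-0.4)/(44.6) = +0.0090; T[4,4] = 0.
  T[0,:] = [+0.0000  +0.0942  -0.0366  -0.0209  +0.0681]
  T[1,:] = [+0.3125  +0.0000  +0.5312  +0.0938  -0.1562]
  T[2,:] = [+0.0758  +0.1023  +0.0000  -0.0114  -0.0303]
  T[3,:] = [-0.3580  -0.4198  -0.3457  +0.0000  -0.0370]
  T[4,:] = [-0.0807  +0.0673  +0.0628  +0.0090  +0.0000]
|eigenvalues of T|: 0.2407, 0.1959, 0.1200, 0.1200, 0.0023.
ρ(T) = max|λ| = 0.2407; 0.2407 < 1: convergent.

yes, ρ = 0.2407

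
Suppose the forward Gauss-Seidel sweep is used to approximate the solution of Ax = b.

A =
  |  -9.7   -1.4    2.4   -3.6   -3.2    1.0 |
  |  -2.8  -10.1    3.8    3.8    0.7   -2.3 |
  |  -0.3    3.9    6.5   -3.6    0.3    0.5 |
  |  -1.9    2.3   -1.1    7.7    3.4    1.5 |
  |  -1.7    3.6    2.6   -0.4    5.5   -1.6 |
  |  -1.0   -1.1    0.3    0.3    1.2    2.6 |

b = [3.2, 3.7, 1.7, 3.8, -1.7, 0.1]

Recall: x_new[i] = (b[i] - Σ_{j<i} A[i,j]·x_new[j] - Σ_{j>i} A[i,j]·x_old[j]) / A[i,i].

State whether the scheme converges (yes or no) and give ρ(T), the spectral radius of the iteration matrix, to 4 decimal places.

yes, ρ = 0.8416

Diagonal D = diag(-9.7, -10.1, 6.5, 7.7, 5.5, 2.6); L, U strict lower/upper.
T_GS = -(D+L)⁻¹U: row 0 first, T[0,2] = -(2.4)/(-9.7) = +0.2474; later rows by forward substitution.
  T[0,:] = [+0.0000, -0.1443, +0.2474, -0.3711, -0.3299, +0.1031]
  T[1,:] = [+0.0000, +0.0400, +0.3076, +0.4791, +0.1608, -0.2563]
  T[2,:] = [+0.0000, -0.0307, -0.1732, +0.2492, -0.1578, +0.0816]
  T[3,:] = [+0.0000, -0.0519, -0.0556, -0.1991, -0.5935, -0.0811]
  T[4,:] = [+0.0000, -0.0601, -0.0471, -0.5606, -0.1757, +0.4461]
  T[5,:] = [+0.0000, -0.0013, +0.2734, +0.3129, +0.1089, -0.2747]
|λ(T)| sorted: 0.8416, 0.3574, 0.2455, 0.2455, 0.0820, 0.0000.
ρ(T) = max|λ| = 0.8416; 0.8416 < 1 ⇒ converges.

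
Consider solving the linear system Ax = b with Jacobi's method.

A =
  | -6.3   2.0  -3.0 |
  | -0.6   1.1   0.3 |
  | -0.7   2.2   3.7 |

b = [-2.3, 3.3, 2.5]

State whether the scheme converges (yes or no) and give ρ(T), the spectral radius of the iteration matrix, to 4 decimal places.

yes, ρ = 0.6715

A = D + L + U where D = diag(-6.3, 1.1, 3.7).
Jacobi T = -D⁻¹(L+U): T[0,2] = -(-3)/(-6.3) = -0.4762; T[0,0] = 0.
  T[0,:] = [+0.0000  +0.3175  -0.4762]
  T[1,:] = [+0.5455  +0.0000  -0.2727]
  T[2,:] = [+0.1892  -0.5946  +0.0000]
moduli |λ_i(T)| = 0.6715, 0.4534, 0.4534.
spectral radius ρ = 0.6715; 0.6715 < 1 ⇒ converges.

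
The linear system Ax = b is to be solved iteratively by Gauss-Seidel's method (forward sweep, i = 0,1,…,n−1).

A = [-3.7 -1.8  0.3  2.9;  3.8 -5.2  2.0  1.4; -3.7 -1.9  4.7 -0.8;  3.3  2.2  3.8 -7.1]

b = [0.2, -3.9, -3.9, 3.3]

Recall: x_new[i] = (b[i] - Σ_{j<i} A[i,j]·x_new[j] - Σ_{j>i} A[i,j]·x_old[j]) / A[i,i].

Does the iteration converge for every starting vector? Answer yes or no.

yes

Diagonal D = diag(-3.7, -5.2, 4.7, -7.1); L, U strict lower/upper.
GS T = -(D+L)⁻¹U: row 0 first, T[0,3] = -(2.9)/(-3.7) = +0.7838; later rows by forward substitution.
  T[0,:] = [+0.0000 -0.4865 +0.0811 +0.7838]
  T[1,:] = [+0.0000 -0.3555 +0.4439 +0.8420]
  T[2,:] = [+0.0000 -0.5267 +0.2433 +1.1276]
  T[3,:] = [+0.0000 -0.6182 +0.3054 +1.2287]
|eigenvalues of T|: 0.8891, 0.2856, 0.0583, 0.0000.
ρ = 0.8891; 0.8891 < 1 ⇒ converges.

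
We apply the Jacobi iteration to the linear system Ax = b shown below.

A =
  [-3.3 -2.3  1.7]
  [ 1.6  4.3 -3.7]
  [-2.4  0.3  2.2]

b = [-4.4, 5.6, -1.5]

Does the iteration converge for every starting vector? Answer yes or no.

no

Diagonal D = diag(-3.3, 4.3, 2.2); L, U strict lower/upper.
Jacobi T = -D⁻¹(L+U): T[2,1] = -(0.3)/(2.2) = -0.1364; T[2,2] = 0.
  T[0,:] = [+0.0000, -0.6970, +0.5152]
  T[1,:] = [-0.3721, +0.0000, +0.8605]
  T[2,:] = [+1.0909, -0.1364, +0.0000]
|roots of det(T-λI)|: 1.1238, 0.7476, 0.7476.
ρ(T) = max|λ| = 1.1238; 1.1238 > 1, so it fails to converge.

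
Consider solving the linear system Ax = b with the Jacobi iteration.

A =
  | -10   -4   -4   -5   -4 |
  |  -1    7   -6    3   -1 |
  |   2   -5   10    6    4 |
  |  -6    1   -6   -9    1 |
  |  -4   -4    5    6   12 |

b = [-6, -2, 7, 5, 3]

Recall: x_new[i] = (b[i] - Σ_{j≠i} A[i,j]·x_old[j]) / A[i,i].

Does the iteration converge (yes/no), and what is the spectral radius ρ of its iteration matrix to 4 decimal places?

A = D + L + U where D = diag(-10, 7, 10, -9, 12).
T_J = -D⁻¹(L+U): T[2,1] = -(-5)/(10) = +0.5000; T[2,2] = 0.
  T[0,:] = [+0.0000 -0.4000 -0.4000 -0.5000 -0.4000]
  T[1,:] = [+0.1429 +0.0000 +0.8571 -0.4286 +0.1429]
  T[2,:] = [-0.2000 +0.5000 +0.0000 -0.6000 -0.4000]
  T[3,:] = [-0.6667 +0.1111 -0.6667 +0.0000 +0.1111]
  T[4,:] = [+0.3333 +0.3333 -0.4167 -0.5000 +0.0000]
|eigenvalues of T|: 1.2348, 0.8293, 0.6931, 0.6931, 0.5012.
spectral radius ρ = 1.2348; 1.2348 > 1, so it fails to converge.

no, ρ = 1.2348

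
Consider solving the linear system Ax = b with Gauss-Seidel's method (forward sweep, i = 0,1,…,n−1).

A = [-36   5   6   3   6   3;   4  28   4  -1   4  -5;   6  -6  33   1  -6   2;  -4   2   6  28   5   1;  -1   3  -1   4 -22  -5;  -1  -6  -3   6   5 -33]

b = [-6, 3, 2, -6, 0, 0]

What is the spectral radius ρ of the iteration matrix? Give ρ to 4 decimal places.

Diagonal D = diag(-36, 28, 33, 28, -22, -33); L, U strict lower/upper.
Gauss-Seidel: T = -(D+L)⁻¹U, row 0 first, T[0,1] = -(5)/(-36) = +0.1389; later rows by forward substitution.
  T[0,:] = [+0.0000  +0.1389  +0.1667  +0.0833  +0.1667  +0.0833]
  T[1,:] = [+0.0000  -0.0198  -0.1667  +0.0238  -0.1667  +0.1667]
  T[2,:] = [+0.0000  -0.0289  -0.0606  -0.0411  +0.1212  -0.0455]
  T[3,:] = [+0.0000  +0.0274  +0.0487  +0.0190  -0.1688  -0.0260]
  T[4,:] = [+0.0000  -0.0027  -0.0187  +0.0048  -0.0665  -0.2110]
  T[5,:] = [+0.0000  +0.0066  +0.0368  +0.0011  -0.0265  -0.0654]
|λ(T)| sorted: 0.1586, 0.0748, 0.0673, 0.0673, 0.0138, 0.0000.
ρ(T) = max|λ| = 0.1586; 0.1586 < 1: convergent.

0.1586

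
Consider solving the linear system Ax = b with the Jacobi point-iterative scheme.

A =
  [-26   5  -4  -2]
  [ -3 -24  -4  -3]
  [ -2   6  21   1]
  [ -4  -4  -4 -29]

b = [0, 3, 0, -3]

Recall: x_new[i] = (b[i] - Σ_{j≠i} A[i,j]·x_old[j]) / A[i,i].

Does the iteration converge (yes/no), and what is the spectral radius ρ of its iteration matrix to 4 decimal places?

Split A = D + L + U, D = diag(-26, -24, 21, -29).
Jacobi: T = -D⁻¹(L+U), T[1,2] = -(-4)/(-24) = -0.1667; T[1,1] = 0.
  T[0,:] = [+0.0000, +0.1923, -0.1538, -0.0769]
  T[1,:] = [-0.1250, +0.0000, -0.1667, -0.1250]
  T[2,:] = [+0.0952, -0.2857, +0.0000, -0.0476]
  T[3,:] = [-0.1379, -0.1379, -0.1379, +0.0000]
|eigenvalues of T|: 0.3092, 0.1716, 0.1716, 0.1214.
ρ = 0.3092; 0.3092 < 1: convergent.

yes, ρ = 0.3092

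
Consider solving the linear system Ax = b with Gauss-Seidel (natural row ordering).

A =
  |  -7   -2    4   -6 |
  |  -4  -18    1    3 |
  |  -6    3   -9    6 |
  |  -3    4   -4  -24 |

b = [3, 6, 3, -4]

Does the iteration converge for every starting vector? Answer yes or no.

Write A = D+L+U with D = diag(-7, -18, -9, -24).
GS T = -(D+L)⁻¹U: row 0 first, T[0,3] = -(-6)/(-7) = -0.8571; later rows by forward substitution.
  T[0,:] = [+0.0000, -0.2857, +0.5714, -0.8571]
  T[1,:] = [+0.0000, +0.0635, -0.0714, +0.3571]
  T[2,:] = [+0.0000, +0.2116, -0.4048, +1.3571]
  T[3,:] = [+0.0000, +0.0110, -0.0159, -0.0595]
eigenvalue magnitudes: 0.2914, 0.1415, 0.0321, 0.0000.
ρ(T) = max|λ| = 0.2914; 0.2914 < 1: convergent.

yes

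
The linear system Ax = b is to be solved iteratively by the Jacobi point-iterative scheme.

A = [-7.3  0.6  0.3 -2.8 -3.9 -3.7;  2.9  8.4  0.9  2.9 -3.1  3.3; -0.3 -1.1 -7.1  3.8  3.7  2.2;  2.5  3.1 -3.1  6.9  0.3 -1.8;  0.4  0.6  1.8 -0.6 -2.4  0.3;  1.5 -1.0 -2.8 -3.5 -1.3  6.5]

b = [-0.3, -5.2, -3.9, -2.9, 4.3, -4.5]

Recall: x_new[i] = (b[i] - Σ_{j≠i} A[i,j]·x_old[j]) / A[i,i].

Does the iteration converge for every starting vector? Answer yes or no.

Split A = D + L + U, D = diag(-7.3, 8.4, -7.1, 6.9, -2.4, 6.5).
Jacobi: T = -D⁻¹(L+U), T[2,4] = -(3.7)/(-7.1) = +0.5211; T[2,2] = 0.
  T[0,:] = [+0.0000 +0.0822 +0.0411 -0.3836 -0.5342 -0.5068]
  T[1,:] = [-0.3452 +0.0000 -0.1071 -0.3452 +0.3690 -0.3929]
  T[2,:] = [-0.0423 -0.1549 +0.0000 +0.5352 +0.5211 +0.3099]
  T[3,:] = [-0.3623 -0.4493 +0.4493 +0.0000 -0.0435 +0.2609]
  T[4,:] = [+0.1667 +0.2500 +0.7500 -0.2500 +0.0000 +0.1250]
  T[5,:] = [-0.2308 +0.1538 +0.4308 +0.5385 +0.2000 +0.0000]
moduli |λ_i(T)| = 1.1582, 0.9126, 0.6012, 0.6012, 0.5039, 0.1622.
ρ = 1.1582; 1.1582 > 1: divergent.

no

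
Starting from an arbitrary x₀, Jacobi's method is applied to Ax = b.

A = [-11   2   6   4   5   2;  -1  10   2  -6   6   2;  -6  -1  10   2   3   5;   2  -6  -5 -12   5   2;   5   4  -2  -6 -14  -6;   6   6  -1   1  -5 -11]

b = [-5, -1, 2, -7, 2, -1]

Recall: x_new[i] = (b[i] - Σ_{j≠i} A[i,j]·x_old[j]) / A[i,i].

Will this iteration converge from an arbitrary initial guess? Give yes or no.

no

Diagonal D = diag(-11, 10, 10, -12, -14, -11); L, U strict lower/upper.
T_J = -D⁻¹(L+U): T[5,3] = -(1)/(-11) = +0.0909; T[5,5] = 0.
  T[0,:] = [+0.0000 +0.1818 +0.5455 +0.3636 +0.4545 +0.1818]
  T[1,:] = [+0.1000 +0.0000 -0.2000 +0.6000 -0.6000 -0.2000]
  T[2,:] = [+0.6000 +0.1000 +0.0000 -0.2000 -0.3000 -0.5000]
  T[3,:] = [+0.1667 -0.5000 -0.4167 +0.0000 +0.4167 +0.1667]
  T[4,:] = [+0.3571 +0.2857 -0.1429 -0.4286 +0.0000 -0.4286]
  T[5,:] = [+0.5455 +0.5455 -0.0909 +0.0909 -0.4545 +0.0000]
|eigenvalues of T|: 1.1492, 0.8204, 0.8204, 0.5314, 0.5314, 0.3084.
spectral radius ρ = 1.1492; 1.1492 > 1 ⇒ diverges.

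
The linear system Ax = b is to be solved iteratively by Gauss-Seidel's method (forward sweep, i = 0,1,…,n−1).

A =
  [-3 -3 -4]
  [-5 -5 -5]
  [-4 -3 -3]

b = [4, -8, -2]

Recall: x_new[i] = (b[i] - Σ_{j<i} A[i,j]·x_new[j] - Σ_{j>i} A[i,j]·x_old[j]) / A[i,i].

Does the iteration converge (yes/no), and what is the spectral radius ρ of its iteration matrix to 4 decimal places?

Let D = diag(-3, -5, -3); L, U the strict triangles.
T_GS = -(D+L)⁻¹U: row 0 first, T[0,2] = -(-4)/(-3) = -1.3333; later rows by forward substitution.
  T[0,:] = [+0.0000 -1.0000 -1.3333]
  T[1,:] = [+0.0000 +1.0000 +0.3333]
  T[2,:] = [+0.0000 +0.3333 +1.4444]
eigenvalue magnitudes: 1.6228, 0.8216, 0.0000.
ρ = 1.6228; 1.6228 > 1 ⇒ diverges.

no, ρ = 1.6228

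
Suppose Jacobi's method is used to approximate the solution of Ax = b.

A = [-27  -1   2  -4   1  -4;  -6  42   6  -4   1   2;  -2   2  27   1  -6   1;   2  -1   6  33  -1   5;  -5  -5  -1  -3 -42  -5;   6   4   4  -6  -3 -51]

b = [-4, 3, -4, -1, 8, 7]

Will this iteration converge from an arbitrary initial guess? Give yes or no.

yes

A = D + L + U where D = diag(-27, 42, 27, 33, -42, -51).
T_J = -D⁻¹(L+U): T[3,4] = -(-1)/(33) = +0.0303; T[3,3] = 0.
  T[0,:] = [+0.0000 -0.0370 +0.0741 -0.1481 +0.0370 -0.1481]
  T[1,:] = [+0.1429 +0.0000 -0.1429 +0.0952 -0.0238 -0.0476]
  T[2,:] = [+0.0741 -0.0741 +0.0000 -0.0370 +0.2222 -0.0370]
  T[3,:] = [-0.0606 +0.0303 -0.1818 +0.0000 +0.0303 -0.1515]
  T[4,:] = [-0.1190 -0.1190 -0.0238 -0.0714 +0.0000 -0.1190]
  T[5,:] = [+0.1176 +0.0784 +0.0784 -0.1176 -0.0588 +0.0000]
|eigenvalues of T|: 0.2160, 0.1639, 0.1543, 0.1543, 0.1523, 0.1523.
spectral radius ρ = 0.2160; 0.2160 < 1, so it converges for any x₀.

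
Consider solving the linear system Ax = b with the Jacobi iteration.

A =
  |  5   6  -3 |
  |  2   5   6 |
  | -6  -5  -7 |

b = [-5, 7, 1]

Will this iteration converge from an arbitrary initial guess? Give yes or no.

A = D + L + U where D = diag(5, 5, -7).
Jacobi: T = -D⁻¹(L+U), T[0,1] = -(6)/(5) = -1.2000; T[0,0] = 0.
  T[0,:] = [+0.0000  -1.2000  +0.6000]
  T[1,:] = [-0.4000  +0.0000  -1.2000]
  T[2,:] = [-0.8571  -0.7143  +0.0000]
moduli |λ_i(T)| = 1.2846, 0.9096, 0.9096.
ρ(T) = max|λ| = 1.2846; 1.2846 > 1: divergent.

no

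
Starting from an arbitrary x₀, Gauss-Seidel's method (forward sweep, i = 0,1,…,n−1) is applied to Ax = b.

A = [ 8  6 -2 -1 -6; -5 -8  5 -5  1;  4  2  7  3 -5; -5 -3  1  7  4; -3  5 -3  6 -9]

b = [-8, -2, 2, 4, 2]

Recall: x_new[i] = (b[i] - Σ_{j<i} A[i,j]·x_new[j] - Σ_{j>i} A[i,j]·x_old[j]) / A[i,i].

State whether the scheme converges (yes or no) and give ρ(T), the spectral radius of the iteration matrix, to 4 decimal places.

no, ρ = 1.1528

Diagonal D = diag(8, -8, 7, 7, -9); L, U strict lower/upper.
T_GS = -(D+L)⁻¹U: row 0 first, T[0,4] = -(-6)/(8) = +0.7500; later rows by forward substitution.
  T[0,:] = [+0.0000, -0.7500, +0.2500, +0.1250, +0.7500]
  T[1,:] = [+0.0000, +0.4688, +0.4688, -0.7031, -0.3438]
  T[2,:] = [+0.0000, +0.2946, -0.2768, -0.2991, +0.3839]
  T[3,:] = [+0.0000, -0.3769, +0.4190, -0.1693, -0.2379]
  T[4,:] = [+0.0000, +0.1609, +0.5487, -0.4455, -0.7275]
|eigenvalues of T|: 1.1528, 0.7670, 0.2080, 0.2080, 0.0000.
ρ = 1.1528; 1.1528 > 1 ⇒ diverges.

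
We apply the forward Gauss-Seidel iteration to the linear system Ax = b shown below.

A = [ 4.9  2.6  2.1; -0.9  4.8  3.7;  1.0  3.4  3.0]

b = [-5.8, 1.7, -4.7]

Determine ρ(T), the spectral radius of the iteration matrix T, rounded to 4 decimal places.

0.8471

Split A = D + L + U, D = diag(4.9, 4.8, 3).
T_GS = -(D+L)⁻¹U: row 0 first, T[0,1] = -(2.6)/(4.9) = -0.5306; later rows by forward substitution.
  T[0,:] = [+0.0000, -0.5306, -0.4286]
  T[1,:] = [+0.0000, -0.0995, -0.8512]
  T[2,:] = [+0.0000, +0.2896, +1.1075]
eigenvalue magnitudes: 0.8471, 0.1609, 0.0000.
ρ = 0.8471; 0.8471 < 1 ⇒ converges.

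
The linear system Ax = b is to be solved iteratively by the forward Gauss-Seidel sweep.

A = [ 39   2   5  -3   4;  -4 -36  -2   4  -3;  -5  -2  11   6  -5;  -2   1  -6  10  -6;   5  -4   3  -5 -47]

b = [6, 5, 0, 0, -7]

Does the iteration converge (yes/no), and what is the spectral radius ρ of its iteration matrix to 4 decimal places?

Diagonal D = diag(39, -36, 11, 10, -47); L, U strict lower/upper.
T_GS = -(D+L)⁻¹U: row 0 first, T[0,2] = -(5)/(39) = -0.1282; later rows by forward substitution.
  T[0,:] = [+0.0000 -0.0513 -0.1282 +0.0769 -0.1026]
  T[1,:] = [+0.0000 +0.0057 -0.0413 +0.1026 -0.0719]
  T[2,:] = [+0.0000 -0.0223 -0.0658 -0.4918 +0.3948]
  T[3,:] = [+0.0000 -0.0242 -0.0610 -0.2900 +0.8236]
  T[4,:] = [+0.0000 -0.0048 -0.0078 -0.0011 -0.0672]
eigenvalue magnitudes: 0.3492, 0.1397, 0.0451, 0.0451, 0.0000.
spectral radius ρ = 0.3492; 0.3492 < 1: convergent.

yes, ρ = 0.3492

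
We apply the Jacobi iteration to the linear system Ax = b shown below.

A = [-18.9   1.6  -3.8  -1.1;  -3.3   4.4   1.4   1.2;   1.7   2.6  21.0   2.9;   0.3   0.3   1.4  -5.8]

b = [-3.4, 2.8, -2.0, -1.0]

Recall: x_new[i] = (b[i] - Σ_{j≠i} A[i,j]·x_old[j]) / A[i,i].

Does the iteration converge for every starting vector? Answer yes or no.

yes

Split A = D + L + U, D = diag(-18.9, 4.4, 21, -5.8).
Jacobi T = -D⁻¹(L+U): T[3,2] = -(1.4)/(-5.8) = +0.2414; T[3,3] = 0.
  T[0,:] = [+0.0000  +0.0847  -0.2011  -0.0582]
  T[1,:] = [+0.7500  +0.0000  -0.3182  -0.2727]
  T[2,:] = [-0.0810  -0.1238  +0.0000  -0.1381]
  T[3,:] = [+0.0517  +0.0517  +0.2414  +0.0000]
moduli |λ_i(T)| = 0.4142, 0.2449, 0.2449, 0.2037.
spectral radius ρ = 0.4142; 0.4142 < 1: convergent.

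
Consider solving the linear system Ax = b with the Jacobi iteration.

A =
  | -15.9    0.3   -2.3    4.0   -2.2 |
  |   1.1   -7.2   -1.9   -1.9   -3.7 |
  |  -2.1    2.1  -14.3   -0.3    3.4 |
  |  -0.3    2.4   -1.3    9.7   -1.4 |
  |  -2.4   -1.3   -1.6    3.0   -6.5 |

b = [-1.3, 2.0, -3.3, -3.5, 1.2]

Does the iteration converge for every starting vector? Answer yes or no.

yes

Let D = diag(-15.9, -7.2, -14.3, 9.7, -6.5); L, U the strict triangles.
Jacobi T = -D⁻¹(L+U): T[4,1] = -(-1.3)/(-6.5) = -0.2000; T[4,4] = 0.
  T[0,:] = [+0.0000 +0.0189 -0.1447 +0.2516 -0.1384]
  T[1,:] = [+0.1528 +0.0000 -0.2639 -0.2639 -0.5139]
  T[2,:] = [-0.1469 +0.1469 +0.0000 -0.0210 +0.2378]
  T[3,:] = [+0.0309 -0.2474 +0.1340 +0.0000 +0.1443]
  T[4,:] = [-0.3692 -0.2000 -0.2462 +0.4615 +0.0000]
|roots of det(T-λI)|: 0.5835, 0.4101, 0.4101, 0.1501, 0.1026.
ρ(T) = max|λ| = 0.5835; 0.5835 < 1, so it converges for any x₀.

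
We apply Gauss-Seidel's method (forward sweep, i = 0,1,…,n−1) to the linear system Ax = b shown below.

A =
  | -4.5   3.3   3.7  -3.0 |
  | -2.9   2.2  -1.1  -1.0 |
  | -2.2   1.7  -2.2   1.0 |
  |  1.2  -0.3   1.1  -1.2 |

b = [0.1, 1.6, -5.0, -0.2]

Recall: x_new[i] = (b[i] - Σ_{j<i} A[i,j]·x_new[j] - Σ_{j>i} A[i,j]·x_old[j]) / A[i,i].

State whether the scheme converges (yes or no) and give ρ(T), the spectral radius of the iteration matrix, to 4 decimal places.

Split A = D + L + U, D = diag(-4.5, 2.2, -2.2, -1.2).
T_GS = -(D+L)⁻¹U: row 0 first, T[0,3] = -(-3)/(-4.5) = -0.6667; later rows by forward substitution.
  T[0,:] = [+0.0000 +0.7333 +0.8222 -0.6667]
  T[1,:] = [+0.0000 +0.9667 +1.5838 -0.4242]
  T[2,:] = [+0.0000 +0.0136 +0.4017 +0.7934]
  T[3,:] = [+0.0000 +0.5042 +0.7944 +0.1667]
|λ(T)| sorted: 1.4904, 0.3344, 0.3344, 0.0000.
spectral radius ρ = 1.4904; 1.4904 > 1 ⇒ diverges.

no, ρ = 1.4904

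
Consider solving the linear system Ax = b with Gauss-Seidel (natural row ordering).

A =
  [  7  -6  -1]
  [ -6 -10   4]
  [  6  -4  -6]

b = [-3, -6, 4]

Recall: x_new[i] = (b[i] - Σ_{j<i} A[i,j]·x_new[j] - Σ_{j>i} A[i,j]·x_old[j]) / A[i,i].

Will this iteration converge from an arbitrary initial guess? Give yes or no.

A = D + L + U where D = diag(7, -10, -6).
GS T = -(D+L)⁻¹U: row 0 first, T[0,1] = -(-6)/(7) = +0.8571; later rows by forward substitution.
  T[0,:] = [+0.0000, +0.8571, +0.1429]
  T[1,:] = [+0.0000, -0.5143, +0.3143]
  T[2,:] = [+0.0000, +1.2000, -0.0667]
|roots of det(T-λI)|: 0.9441, 0.3632, 0.0000.
ρ(T) = max|λ| = 0.9441; 0.9441 < 1 ⇒ converges.

yes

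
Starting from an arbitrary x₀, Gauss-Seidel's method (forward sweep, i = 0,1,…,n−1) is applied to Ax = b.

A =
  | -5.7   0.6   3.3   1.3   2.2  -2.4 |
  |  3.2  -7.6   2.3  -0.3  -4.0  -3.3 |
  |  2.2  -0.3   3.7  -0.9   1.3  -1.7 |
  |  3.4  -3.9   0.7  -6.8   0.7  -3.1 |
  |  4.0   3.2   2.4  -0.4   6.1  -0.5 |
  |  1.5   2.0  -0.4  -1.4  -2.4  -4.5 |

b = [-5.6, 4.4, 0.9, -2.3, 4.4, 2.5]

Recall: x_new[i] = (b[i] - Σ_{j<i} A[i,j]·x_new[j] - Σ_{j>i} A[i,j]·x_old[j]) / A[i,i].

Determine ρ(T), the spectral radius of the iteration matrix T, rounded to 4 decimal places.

Diagonal D = diag(-5.7, -7.6, 3.7, -6.8, 6.1, -4.5); L, U strict lower/upper.
GS T = -(D+L)⁻¹U: row 0 first, T[0,3] = -(1.3)/(-5.7) = +0.2281; later rows by forward substitution.
  T[0,:] = [+0.0000  +0.1053  +0.5789  +0.2281  +0.3860  -0.4211]
  T[1,:] = [+0.0000  +0.0443  +0.5464  +0.0566  -0.3638  -0.6115]
  T[2,:] = [+0.0000  -0.0590  -0.2999  +0.1122  -0.6103  +0.6602]
  T[3,:] = [+0.0000  +0.0211  -0.0548  +0.0932  +0.4417  -0.2477]
  T[4,:] = [+0.0000  -0.0677  -0.5519  -0.2173  +0.2069  +0.4028]
  T[5,:] = [+0.0000  +0.0895  +0.7739  +0.1781  -0.2265  -0.6086]
moduli |λ_i(T)| = 1.2143, 0.4069, 0.4069, 0.0364, 0.0030, 0.0000.
ρ = 1.2143; 1.2143 > 1 ⇒ diverges.

1.2143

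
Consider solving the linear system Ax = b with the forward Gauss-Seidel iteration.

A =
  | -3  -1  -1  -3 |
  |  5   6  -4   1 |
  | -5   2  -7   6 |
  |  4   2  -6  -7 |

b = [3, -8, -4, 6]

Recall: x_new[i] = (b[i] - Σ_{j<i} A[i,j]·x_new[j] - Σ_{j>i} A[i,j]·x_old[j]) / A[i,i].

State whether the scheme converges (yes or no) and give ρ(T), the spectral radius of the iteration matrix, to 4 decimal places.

no, ρ = 1.6179

A = D + L + U where D = diag(-3, 6, -7, -7).
T_GS = -(D+L)⁻¹U: row 0 first, T[0,3] = -(-3)/(-3) = -1.0000; later rows by forward substitution.
  T[0,:] = [+0.0000 -0.3333 -0.3333 -1.0000]
  T[1,:] = [+0.0000 +0.2778 +0.9444 +0.6667]
  T[2,:] = [+0.0000 +0.3175 +0.5079 +1.7619]
  T[3,:] = [+0.0000 -0.3832 -0.3560 -1.8912]
|λ(T)| sorted: 1.6179, 0.2594, 0.2594, 0.0000.
ρ(T) = max|λ| = 1.6179; 1.6179 > 1 ⇒ diverges.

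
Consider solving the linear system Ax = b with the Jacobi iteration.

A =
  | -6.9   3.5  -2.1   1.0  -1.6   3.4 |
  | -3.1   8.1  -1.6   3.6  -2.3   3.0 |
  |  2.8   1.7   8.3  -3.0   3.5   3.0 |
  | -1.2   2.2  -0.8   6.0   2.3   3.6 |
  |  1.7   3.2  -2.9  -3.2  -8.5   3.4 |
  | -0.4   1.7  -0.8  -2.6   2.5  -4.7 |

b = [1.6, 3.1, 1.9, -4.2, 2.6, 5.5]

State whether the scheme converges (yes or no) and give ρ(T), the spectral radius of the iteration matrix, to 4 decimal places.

Let D = diag(-6.9, 8.1, 8.3, 6, -8.5, -4.7); L, U the strict triangles.
Jacobi: T = -D⁻¹(L+U), T[3,4] = -(2.3)/(6) = -0.3833; T[3,3] = 0.
  T[0,:] = [+0.0000, +0.5072, -0.3043, +0.1449, -0.2319, +0.4928]
  T[1,:] = [+0.3827, +0.0000, +0.1975, -0.4444, +0.2840, -0.3704]
  T[2,:] = [-0.3373, -0.2048, +0.0000, +0.3614, -0.4217, -0.3614]
  T[3,:] = [+0.2000, -0.3667, +0.1333, +0.0000, -0.3833, -0.6000]
  T[4,:] = [+0.2000, +0.3765, -0.3412, -0.3765, +0.0000, +0.4000]
  T[5,:] = [-0.0851, +0.3617, -0.1702, -0.5532, +0.5319, +0.0000]
|λ(T)| sorted: 1.2521, 0.7547, 0.4572, 0.3540, 0.2795, 0.0343.
spectral radius ρ = 1.2521; 1.2521 > 1, so it fails to converge.

no, ρ = 1.2521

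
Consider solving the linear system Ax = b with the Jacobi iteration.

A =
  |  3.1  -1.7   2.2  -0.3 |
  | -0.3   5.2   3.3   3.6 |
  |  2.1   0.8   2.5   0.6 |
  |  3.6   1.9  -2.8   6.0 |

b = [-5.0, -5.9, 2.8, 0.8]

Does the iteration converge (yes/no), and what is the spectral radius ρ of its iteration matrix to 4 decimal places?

Diagonal D = diag(3.1, 5.2, 2.5, 6); L, U strict lower/upper.
Jacobi: T = -D⁻¹(L+U), T[0,3] = -(-0.3)/(3.1) = +0.0968; T[0,0] = 0.
  T[0,:] = [+0.0000 +0.5484 -0.7097 +0.0968]
  T[1,:] = [+0.0577 +0.0000 -0.6346 -0.6923]
  T[2,:] = [-0.8400 -0.3200 +0.0000 -0.2400]
  T[3,:] = [-0.6000 -0.3167 +0.4667 +0.0000]
|λ(T)| sorted: 1.1460, 0.4832, 0.4832, 0.2146.
spectral radius ρ = 1.1460; 1.1460 > 1: divergent.

no, ρ = 1.1460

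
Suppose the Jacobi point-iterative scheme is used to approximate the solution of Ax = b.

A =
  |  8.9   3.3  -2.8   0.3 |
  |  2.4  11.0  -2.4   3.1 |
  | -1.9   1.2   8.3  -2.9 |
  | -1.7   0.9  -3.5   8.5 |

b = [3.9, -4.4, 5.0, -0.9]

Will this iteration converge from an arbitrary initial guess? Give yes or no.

yes

A = D + L + U where D = diag(8.9, 11, 8.3, 8.5).
T_J = -D⁻¹(L+U): T[2,1] = -(1.2)/(8.3) = -0.1446; T[2,2] = 0.
  T[0,:] = [+0.0000  -0.3708  +0.3146  -0.0337]
  T[1,:] = [-0.2182  +0.0000  +0.2182  -0.2818]
  T[2,:] = [+0.2289  -0.1446  +0.0000  +0.3494]
  T[3,:] = [+0.2000  -0.1059  +0.4118  +0.0000]
|λ(T)| sorted: 0.5837, 0.3994, 0.2647, 0.0804.
spectral radius ρ = 0.5837; 0.5837 < 1, so it converges for any x₀.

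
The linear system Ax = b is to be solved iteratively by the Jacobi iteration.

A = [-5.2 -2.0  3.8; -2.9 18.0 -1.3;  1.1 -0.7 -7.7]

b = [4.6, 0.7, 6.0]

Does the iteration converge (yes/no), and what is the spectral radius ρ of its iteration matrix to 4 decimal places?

Let D = diag(-5.2, 18, -7.7); L, U the strict triangles.
T_J = -D⁻¹(L+U): T[2,0] = -(1.1)/(-7.7) = +0.1429; T[2,2] = 0.
  T[0,:] = [+0.0000 -0.3846 +0.7308]
  T[1,:] = [+0.1611 +0.0000 +0.0722]
  T[2,:] = [+0.1429 -0.0909 +0.0000]
|eigenvalues of T|: 0.2931, 0.2237, 0.2237.
spectral radius ρ = 0.2931; 0.2931 < 1, so it converges for any x₀.

yes, ρ = 0.2931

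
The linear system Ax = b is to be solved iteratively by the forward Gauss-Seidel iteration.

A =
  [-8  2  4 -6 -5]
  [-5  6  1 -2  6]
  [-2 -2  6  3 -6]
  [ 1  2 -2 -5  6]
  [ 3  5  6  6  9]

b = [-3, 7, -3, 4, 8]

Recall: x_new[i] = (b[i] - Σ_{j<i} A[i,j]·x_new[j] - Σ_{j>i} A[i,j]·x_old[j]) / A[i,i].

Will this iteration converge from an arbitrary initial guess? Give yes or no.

no

Diagonal D = diag(-8, 6, 6, -5, 9); L, U strict lower/upper.
GS T = -(D+L)⁻¹U: row 0 first, T[0,3] = -(-6)/(-8) = -0.7500; later rows by forward substitution.
  T[0,:] = [+0.0000 +0.2500 +0.5000 -0.7500 -0.6250]
  T[1,:] = [+0.0000 +0.2083 +0.2500 -0.2917 -1.5208]
  T[2,:] = [+0.0000 +0.1528 +0.2500 -0.8472 +0.2847]
  T[3,:] = [+0.0000 +0.0722 +0.1000 +0.0722 +0.3528]
  T[4,:] = [+0.0000 -0.3491 -0.5389 +0.9287 +0.6282]
eigenvalue magnitudes: 1.3427, 0.2421, 0.2421, 0.1059, 0.0000.
spectral radius ρ = 1.3427; 1.3427 > 1, so it fails to converge.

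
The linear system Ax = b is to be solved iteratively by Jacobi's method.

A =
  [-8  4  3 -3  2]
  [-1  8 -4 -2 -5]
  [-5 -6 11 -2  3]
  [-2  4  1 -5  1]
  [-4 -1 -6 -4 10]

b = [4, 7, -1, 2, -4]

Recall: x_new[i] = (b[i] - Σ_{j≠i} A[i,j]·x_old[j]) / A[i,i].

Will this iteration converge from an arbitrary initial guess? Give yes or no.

no

A = D + L + U where D = diag(-8, 8, 11, -5, 10).
Jacobi T = -D⁻¹(L+U): T[1,2] = -(-4)/(8) = +0.5000; T[1,1] = 0.
  T[0,:] = [+0.0000, +0.5000, +0.3750, -0.3750, +0.2500]
  T[1,:] = [+0.1250, +0.0000, +0.5000, +0.2500, +0.6250]
  T[2,:] = [+0.4545, +0.5455, +0.0000, +0.1818, -0.2727]
  T[3,:] = [-0.4000, +0.8000, +0.2000, +0.0000, +0.2000]
  T[4,:] = [+0.4000, +0.1000, +0.6000, +0.4000, +0.0000]
moduli |λ_i(T)| = 1.1360, 0.6999, 0.6999, 0.4606, 0.4340.
spectral radius ρ = 1.1360; 1.1360 > 1, so it fails to converge.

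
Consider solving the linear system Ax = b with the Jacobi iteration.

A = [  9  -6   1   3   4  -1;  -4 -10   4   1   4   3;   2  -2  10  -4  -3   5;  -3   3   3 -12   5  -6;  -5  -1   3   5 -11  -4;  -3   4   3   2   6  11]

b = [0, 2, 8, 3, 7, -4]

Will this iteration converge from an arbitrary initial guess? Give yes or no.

Split A = D + L + U, D = diag(9, -10, 10, -12, -11, 11).
Jacobi T = -D⁻¹(L+U): T[5,4] = -(6)/(11) = -0.5455; T[5,5] = 0.
  T[0,:] = [+0.0000 +0.6667 -0.1111 -0.3333 -0.4444 +0.1111]
  T[1,:] = [-0.4000 +0.0000 +0.4000 +0.1000 +0.4000 +0.3000]
  T[2,:] = [-0.2000 +0.2000 +0.0000 +0.4000 +0.3000 -0.5000]
  T[3,:] = [-0.2500 +0.2500 +0.2500 +0.0000 +0.4167 -0.5000]
  T[4,:] = [-0.4545 -0.0909 +0.2727 +0.4545 +0.0000 -0.3636]
  T[5,:] = [+0.2727 -0.3636 -0.2727 -0.1818 -0.5455 +0.0000]
eigenvalue magnitudes: 1.3440, 0.5942, 0.5942, 0.5351, 0.3112, 0.0938.
ρ = 1.3440; 1.3440 > 1, so it fails to converge.

no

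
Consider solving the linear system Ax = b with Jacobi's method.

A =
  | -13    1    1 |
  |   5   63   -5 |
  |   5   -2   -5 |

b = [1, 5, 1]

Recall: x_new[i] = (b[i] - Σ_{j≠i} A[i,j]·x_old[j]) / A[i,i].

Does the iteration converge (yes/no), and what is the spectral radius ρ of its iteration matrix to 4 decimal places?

Write A = D+L+U with D = diag(-13, 63, -5).
T_J = -D⁻¹(L+U): T[1,2] = -(-5)/(63) = +0.0794; T[1,1] = 0.
  T[0,:] = [+0.0000, +0.0769, +0.0769]
  T[1,:] = [-0.0794, +0.0000, +0.0794]
  T[2,:] = [+1.0000, -0.4000, +0.0000]
eigenvalue magnitudes: 0.2667, 0.1790, 0.1790.
ρ = 0.2667; 0.2667 < 1 ⇒ converges.

yes, ρ = 0.2667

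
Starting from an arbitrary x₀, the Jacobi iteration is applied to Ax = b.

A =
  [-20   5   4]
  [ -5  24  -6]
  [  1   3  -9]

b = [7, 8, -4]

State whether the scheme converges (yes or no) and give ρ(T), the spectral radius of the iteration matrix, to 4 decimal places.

yes, ρ = 0.4514

A = D + L + U where D = diag(-20, 24, -9).
Jacobi: T = -D⁻¹(L+U), T[0,1] = -(5)/(-20) = +0.2500; T[0,0] = 0.
  T[0,:] = [+0.0000  +0.2500  +0.2000]
  T[1,:] = [+0.2083  +0.0000  +0.2500]
  T[2,:] = [+0.1111  +0.3333  +0.0000]
|eigenvalues of T|: 0.4514, 0.2950, 0.1565.
ρ(T) = max|λ| = 0.4514; 0.4514 < 1: convergent.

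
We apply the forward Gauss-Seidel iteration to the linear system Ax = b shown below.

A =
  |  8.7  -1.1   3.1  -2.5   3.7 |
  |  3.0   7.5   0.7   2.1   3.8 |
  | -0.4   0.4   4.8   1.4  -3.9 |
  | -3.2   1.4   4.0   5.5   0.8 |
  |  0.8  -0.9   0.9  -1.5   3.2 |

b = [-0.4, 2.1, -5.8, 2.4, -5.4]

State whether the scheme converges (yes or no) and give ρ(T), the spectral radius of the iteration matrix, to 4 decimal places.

yes, ρ = 0.6245

Diagonal D = diag(8.7, 7.5, 4.8, 5.5, 3.2); L, U strict lower/upper.
GS T = -(D+L)⁻¹U: row 0 first, T[0,2] = -(3.1)/(8.7) = -0.3563; later rows by forward substitution.
  T[0,:] = [+0.0000, +0.1264, -0.3563, +0.2874, -0.4253]
  T[1,:] = [+0.0000, -0.0506, +0.0492, -0.3949, -0.3366]
  T[2,:] = [+0.0000, +0.0148, -0.0338, -0.2348, +0.8051]
  T[3,:] = [+0.0000, +0.0757, -0.1953, +0.4385, -0.8928]
  T[4,:] = [+0.0000, -0.0145, +0.0209, +0.0887, -0.6332]
moduli |λ_i(T)| = 0.6245, 0.3556, 0.0237, 0.0237, 0.0000.
spectral radius ρ = 0.6245; 0.6245 < 1, so it converges for any x₀.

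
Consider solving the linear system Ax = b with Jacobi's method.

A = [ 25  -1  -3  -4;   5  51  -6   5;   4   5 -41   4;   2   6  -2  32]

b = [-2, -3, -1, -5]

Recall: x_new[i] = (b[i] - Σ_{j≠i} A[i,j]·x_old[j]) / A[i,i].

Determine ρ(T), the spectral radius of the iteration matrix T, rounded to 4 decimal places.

0.1752

Split A = D + L + U, D = diag(25, 51, -41, 32).
T_J = -D⁻¹(L+U): T[3,1] = -(6)/(32) = -0.1875; T[3,3] = 0.
  T[0,:] = [+0.0000, +0.0400, +0.1200, +0.1600]
  T[1,:] = [-0.0980, +0.0000, +0.1176, -0.0980]
  T[2,:] = [+0.0976, +0.1220, +0.0000, +0.0976]
  T[3,:] = [-0.0625, -0.1875, +0.0625, +0.0000]
|eigenvalues of T|: 0.1752, 0.1467, 0.1157, 0.0872.
ρ = 0.1752; 0.1752 < 1, so it converges for any x₀.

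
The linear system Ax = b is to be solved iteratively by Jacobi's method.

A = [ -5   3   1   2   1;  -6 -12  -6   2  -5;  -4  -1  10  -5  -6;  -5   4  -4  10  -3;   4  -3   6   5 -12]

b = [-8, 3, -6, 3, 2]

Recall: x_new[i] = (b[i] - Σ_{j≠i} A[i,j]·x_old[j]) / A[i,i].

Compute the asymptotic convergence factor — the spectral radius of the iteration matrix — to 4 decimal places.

Diagonal D = diag(-5, -12, 10, 10, -12); L, U strict lower/upper.
Jacobi: T = -D⁻¹(L+U), T[3,2] = -(-4)/(10) = +0.4000; T[3,3] = 0.
  T[0,:] = [+0.0000 +0.6000 +0.2000 +0.4000 +0.2000]
  T[1,:] = [-0.5000 +0.0000 -0.5000 +0.1667 -0.4167]
  T[2,:] = [+0.4000 +0.1000 +0.0000 +0.5000 +0.6000]
  T[3,:] = [+0.5000 -0.4000 +0.4000 +0.0000 +0.3000]
  T[4,:] = [+0.3333 -0.2500 +0.5000 +0.4167 +0.0000]
|λ(T)| sorted: 1.1652, 0.5817, 0.5817, 0.5249, 0.0401.
ρ(T) = max|λ| = 1.1652; 1.1652 > 1: divergent.

1.1652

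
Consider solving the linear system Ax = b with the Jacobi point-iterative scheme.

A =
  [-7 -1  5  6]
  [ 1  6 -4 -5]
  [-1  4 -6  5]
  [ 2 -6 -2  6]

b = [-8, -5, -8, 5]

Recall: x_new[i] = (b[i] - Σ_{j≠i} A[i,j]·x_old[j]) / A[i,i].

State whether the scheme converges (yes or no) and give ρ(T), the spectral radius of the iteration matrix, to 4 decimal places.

no, ρ = 1.1736

Diagonal D = diag(-7, 6, -6, 6); L, U strict lower/upper.
T_J = -D⁻¹(L+U): T[1,0] = -(1)/(6) = -0.1667; T[1,1] = 0.
  T[0,:] = [+0.0000, -0.1429, +0.7143, +0.8571]
  T[1,:] = [-0.1667, +0.0000, +0.6667, +0.8333]
  T[2,:] = [-0.1667, +0.6667, +0.0000, +0.8333]
  T[3,:] = [-0.3333, +1.0000, +0.3333, +0.0000]
|eigenvalues of T|: 1.1736, 0.7001, 0.6667, 0.1932.
ρ = 1.1736; 1.1736 > 1: divergent.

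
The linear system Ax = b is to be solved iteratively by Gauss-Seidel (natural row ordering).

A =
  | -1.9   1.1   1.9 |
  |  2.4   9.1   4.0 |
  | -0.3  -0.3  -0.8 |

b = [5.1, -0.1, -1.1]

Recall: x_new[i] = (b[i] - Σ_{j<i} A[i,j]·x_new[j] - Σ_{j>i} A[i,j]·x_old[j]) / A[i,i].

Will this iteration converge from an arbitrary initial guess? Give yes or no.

yes

Let D = diag(-1.9, 9.1, -0.8); L, U the strict triangles.
GS T = -(D+L)⁻¹U: row 0 first, T[0,2] = -(1.9)/(-1.9) = +1.0000; later rows by forward substitution.
  T[0,:] = [+0.0000  +0.5789  +1.0000]
  T[1,:] = [+0.0000  -0.1527  -0.7033]
  T[2,:] = [+0.0000  -0.1598  -0.1113]
|eigenvalues of T|: 0.4679, 0.2040, 0.0000.
ρ = 0.4679; 0.4679 < 1: convergent.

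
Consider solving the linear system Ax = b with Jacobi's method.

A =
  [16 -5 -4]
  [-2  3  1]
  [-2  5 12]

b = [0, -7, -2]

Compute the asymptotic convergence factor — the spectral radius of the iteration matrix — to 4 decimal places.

Split A = D + L + U, D = diag(16, 3, 12).
Jacobi T = -D⁻¹(L+U): T[0,1] = -(-5)/(16) = +0.3125; T[0,0] = 0.
  T[0,:] = [+0.0000 +0.3125 +0.2500]
  T[1,:] = [+0.6667 +0.0000 -0.3333]
  T[2,:] = [+0.1667 -0.4167 +0.0000]
eigenvalue magnitudes: 0.7144, 0.4353, 0.2791.
ρ(T) = max|λ| = 0.7144; 0.7144 < 1, so it converges for any x₀.

0.7144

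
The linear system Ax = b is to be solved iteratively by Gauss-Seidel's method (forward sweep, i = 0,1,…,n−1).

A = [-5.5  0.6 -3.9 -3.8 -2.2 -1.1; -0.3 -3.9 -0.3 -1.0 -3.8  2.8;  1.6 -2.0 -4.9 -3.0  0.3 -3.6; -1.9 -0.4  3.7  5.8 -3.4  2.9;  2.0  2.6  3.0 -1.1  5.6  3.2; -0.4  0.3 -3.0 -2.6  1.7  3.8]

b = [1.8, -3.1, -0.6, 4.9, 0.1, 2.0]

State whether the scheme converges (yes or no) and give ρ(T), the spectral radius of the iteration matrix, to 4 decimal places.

Let D = diag(-5.5, -3.9, -4.9, 5.8, 5.6, 3.8); L, U the strict triangles.
GS T = -(D+L)⁻¹U: row 0 first, T[0,1] = -(0.6)/(-5.5) = +0.1091; later rows by forward substitution.
  T[0,:] = [+0.0000 +0.1091 -0.7091 -0.6909 -0.4000 -0.2000]
  T[1,:] = [+0.0000 -0.0084 -0.0224 -0.2033 -0.9436 +0.7333]
  T[2,:] = [+0.0000 +0.0390 -0.2224 -0.7549 +0.3158 -1.0993]
  T[3,:] = [+0.0000 +0.0102 -0.0920 +0.2412 +0.1887 +0.1863]
  T[4,:] = [+0.0000 -0.0540 +0.3647 +0.7929 +0.4489 -0.2150]
  T[5,:] = [+0.0000 +0.0741 -0.4745 -0.8423 +0.2099 -0.7232]
eigenvalue magnitudes: 1.2699, 0.8099, 0.2680, 0.0611, 0.0107, 0.0000.
ρ(T) = max|λ| = 1.2699; 1.2699 > 1 ⇒ diverges.

no, ρ = 1.2699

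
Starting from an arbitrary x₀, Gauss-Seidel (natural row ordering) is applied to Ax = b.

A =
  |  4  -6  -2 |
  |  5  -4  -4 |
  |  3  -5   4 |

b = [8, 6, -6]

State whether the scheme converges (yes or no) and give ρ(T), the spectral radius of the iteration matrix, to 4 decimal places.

A = D + L + U where D = diag(4, -4, 4).
T_GS = -(D+L)⁻¹U: row 0 first, T[0,2] = -(-2)/(4) = +0.5000; later rows by forward substitution.
  T[0,:] = [+0.0000  +1.5000  +0.5000]
  T[1,:] = [+0.0000  +1.8750  -0.3750]
  T[2,:] = [+0.0000  +1.2187  -0.8438]
moduli |λ_i(T)| = 1.6950, 0.6637, 0.0000.
spectral radius ρ = 1.6950; 1.6950 > 1: divergent.

no, ρ = 1.6950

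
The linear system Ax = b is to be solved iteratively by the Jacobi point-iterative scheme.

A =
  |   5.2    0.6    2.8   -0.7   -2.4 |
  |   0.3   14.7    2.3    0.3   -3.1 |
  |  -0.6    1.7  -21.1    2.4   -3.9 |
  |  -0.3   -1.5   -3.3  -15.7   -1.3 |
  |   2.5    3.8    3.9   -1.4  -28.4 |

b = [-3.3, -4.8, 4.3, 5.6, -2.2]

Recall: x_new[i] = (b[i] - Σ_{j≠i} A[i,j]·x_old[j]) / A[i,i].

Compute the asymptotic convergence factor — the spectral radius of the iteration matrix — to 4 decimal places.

Write A = D+L+U with D = diag(5.2, 14.7, -21.1, -15.7, -28.4).
Jacobi: T = -D⁻¹(L+U), T[1,3] = -(0.3)/(14.7) = -0.0204; T[1,1] = 0.
  T[0,:] = [+0.0000  -0.1154  -0.5385  +0.1346  +0.4615]
  T[1,:] = [-0.0204  +0.0000  -0.1565  -0.0204  +0.2109]
  T[2,:] = [-0.0284  +0.0806  +0.0000  +0.1137  -0.1848]
  T[3,:] = [-0.0191  -0.0955  -0.2102  +0.0000  -0.0828]
  T[4,:] = [+0.0880  +0.1338  +0.1373  -0.0493  +0.0000]
|eigenvalues of T|: 0.2748, 0.2162, 0.2162, 0.1776, 0.0890.
ρ = 0.2748; 0.2748 < 1 ⇒ converges.

0.2748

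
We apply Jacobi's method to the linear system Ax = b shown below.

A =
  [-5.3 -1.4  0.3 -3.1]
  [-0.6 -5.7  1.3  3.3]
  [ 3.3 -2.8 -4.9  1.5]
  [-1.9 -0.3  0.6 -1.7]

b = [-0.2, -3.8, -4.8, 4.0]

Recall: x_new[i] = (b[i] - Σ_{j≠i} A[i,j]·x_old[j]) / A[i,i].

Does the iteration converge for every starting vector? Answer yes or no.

Write A = D+L+U with D = diag(-5.3, -5.7, -4.9, -1.7).
Jacobi: T = -D⁻¹(L+U), T[2,1] = -(-2.8)/(-4.9) = -0.5714; T[2,2] = 0.
  T[0,:] = [+0.0000  -0.2642  +0.0566  -0.5849]
  T[1,:] = [-0.1053  +0.0000  +0.2281  +0.5789]
  T[2,:] = [+0.6735  -0.5714  +0.0000  +0.3061]
  T[3,:] = [-1.1176  -0.1765  +0.3529  +0.0000]
|λ(T)| sorted: 0.9375, 0.7392, 0.3703, 0.3703.
ρ = 0.9375; 0.9375 < 1: convergent.

yes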